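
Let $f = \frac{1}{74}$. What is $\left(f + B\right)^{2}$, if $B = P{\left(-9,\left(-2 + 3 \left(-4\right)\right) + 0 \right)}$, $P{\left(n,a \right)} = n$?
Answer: $\frac{442225}{5476} \approx 80.757$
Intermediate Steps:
$B = -9$
$f = \frac{1}{74} \approx 0.013514$
$\left(f + B\right)^{2} = \left(\frac{1}{74} - 9\right)^{2} = \left(- \frac{665}{74}\right)^{2} = \frac{442225}{5476}$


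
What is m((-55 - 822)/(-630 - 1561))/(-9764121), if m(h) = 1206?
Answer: -402/3254707 ≈ -0.00012351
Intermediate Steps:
m((-55 - 822)/(-630 - 1561))/(-9764121) = 1206/(-9764121) = 1206*(-1/9764121) = -402/3254707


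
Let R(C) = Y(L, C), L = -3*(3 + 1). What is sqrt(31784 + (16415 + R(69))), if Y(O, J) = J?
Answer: 2*sqrt(12067) ≈ 219.70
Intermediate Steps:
L = -12 (L = -3*4 = -12)
R(C) = C
sqrt(31784 + (16415 + R(69))) = sqrt(31784 + (16415 + 69)) = sqrt(31784 + 16484) = sqrt(48268) = 2*sqrt(12067)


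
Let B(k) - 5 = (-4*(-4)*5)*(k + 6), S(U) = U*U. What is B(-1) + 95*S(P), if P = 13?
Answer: 16460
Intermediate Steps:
S(U) = U²
B(k) = 485 + 80*k (B(k) = 5 + (-4*(-4)*5)*(k + 6) = 5 + (16*5)*(6 + k) = 5 + 80*(6 + k) = 5 + (480 + 80*k) = 485 + 80*k)
B(-1) + 95*S(P) = (485 + 80*(-1)) + 95*13² = (485 - 80) + 95*169 = 405 + 16055 = 16460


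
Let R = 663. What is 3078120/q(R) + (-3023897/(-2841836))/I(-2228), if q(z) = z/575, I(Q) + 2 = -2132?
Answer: 3577878292585070763/1340249643304 ≈ 2.6696e+6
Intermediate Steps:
I(Q) = -2134 (I(Q) = -2 - 2132 = -2134)
q(z) = z/575 (q(z) = z*(1/575) = z/575)
3078120/q(R) + (-3023897/(-2841836))/I(-2228) = 3078120/(((1/575)*663)) - 3023897/(-2841836)/(-2134) = 3078120/(663/575) - 3023897*(-1/2841836)*(-1/2134) = 3078120*(575/663) + (3023897/2841836)*(-1/2134) = 589973000/221 - 3023897/6064478024 = 3577878292585070763/1340249643304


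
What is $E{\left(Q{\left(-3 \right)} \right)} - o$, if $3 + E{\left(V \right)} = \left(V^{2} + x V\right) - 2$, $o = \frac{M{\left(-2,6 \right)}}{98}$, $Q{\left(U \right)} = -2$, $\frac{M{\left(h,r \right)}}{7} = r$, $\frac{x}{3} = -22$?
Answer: $\frac{914}{7} \approx 130.57$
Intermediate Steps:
$x = -66$ ($x = 3 \left(-22\right) = -66$)
$M{\left(h,r \right)} = 7 r$
$o = \frac{3}{7}$ ($o = \frac{7 \cdot 6}{98} = 42 \cdot \frac{1}{98} = \frac{3}{7} \approx 0.42857$)
$E{\left(V \right)} = -5 + V^{2} - 66 V$ ($E{\left(V \right)} = -3 - \left(2 - V^{2} + 66 V\right) = -5 + V^{2} - 66 V$)
$E{\left(Q{\left(-3 \right)} \right)} - o = \left(-5 + \left(-2\right)^{2} - -132\right) - \frac{3}{7} = \left(-5 + 4 + 132\right) - \frac{3}{7} = 131 - \frac{3}{7} = \frac{914}{7}$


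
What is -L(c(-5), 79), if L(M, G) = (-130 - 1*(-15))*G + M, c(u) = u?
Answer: 9090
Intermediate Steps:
L(M, G) = M - 115*G (L(M, G) = (-130 + 15)*G + M = -115*G + M = M - 115*G)
-L(c(-5), 79) = -(-5 - 115*79) = -(-5 - 9085) = -1*(-9090) = 9090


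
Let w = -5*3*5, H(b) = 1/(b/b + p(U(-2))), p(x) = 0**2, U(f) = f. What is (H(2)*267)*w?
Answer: -20025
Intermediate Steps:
p(x) = 0
H(b) = 1 (H(b) = 1/(b/b + 0) = 1/(1 + 0) = 1/1 = 1)
w = -75 (w = -15*5 = -75)
(H(2)*267)*w = (1*267)*(-75) = 267*(-75) = -20025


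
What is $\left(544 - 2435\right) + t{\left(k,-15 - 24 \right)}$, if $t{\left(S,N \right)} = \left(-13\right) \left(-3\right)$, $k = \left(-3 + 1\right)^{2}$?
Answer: $-1852$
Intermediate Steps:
$k = 4$ ($k = \left(-2\right)^{2} = 4$)
$t{\left(S,N \right)} = 39$
$\left(544 - 2435\right) + t{\left(k,-15 - 24 \right)} = \left(544 - 2435\right) + 39 = -1891 + 39 = -1852$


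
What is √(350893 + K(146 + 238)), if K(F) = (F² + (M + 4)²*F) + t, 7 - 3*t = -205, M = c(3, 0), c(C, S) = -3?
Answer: 7*√91617/3 ≈ 706.26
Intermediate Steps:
M = -3
t = 212/3 (t = 7/3 - ⅓*(-205) = 7/3 + 205/3 = 212/3 ≈ 70.667)
K(F) = 212/3 + F + F² (K(F) = (F² + (-3 + 4)²*F) + 212/3 = (F² + 1²*F) + 212/3 = (F² + 1*F) + 212/3 = (F² + F) + 212/3 = (F + F²) + 212/3 = 212/3 + F + F²)
√(350893 + K(146 + 238)) = √(350893 + (212/3 + (146 + 238) + (146 + 238)²)) = √(350893 + (212/3 + 384 + 384²)) = √(350893 + (212/3 + 384 + 147456)) = √(350893 + 443732/3) = √(1496411/3) = 7*√91617/3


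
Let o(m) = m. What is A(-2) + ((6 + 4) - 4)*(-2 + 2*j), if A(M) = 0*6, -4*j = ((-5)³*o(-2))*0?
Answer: -12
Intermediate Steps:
j = 0 (j = -(-5)³*(-2)*0/4 = -(-125*(-2))*0/4 = -125*0/2 = -¼*0 = 0)
A(M) = 0
A(-2) + ((6 + 4) - 4)*(-2 + 2*j) = 0 + ((6 + 4) - 4)*(-2 + 2*0) = 0 + (10 - 4)*(-2 + 0) = 0 + 6*(-2) = 0 - 12 = -12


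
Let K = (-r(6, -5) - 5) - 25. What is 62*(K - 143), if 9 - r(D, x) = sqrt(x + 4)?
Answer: -11284 + 62*I ≈ -11284.0 + 62.0*I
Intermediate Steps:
r(D, x) = 9 - sqrt(4 + x) (r(D, x) = 9 - sqrt(x + 4) = 9 - sqrt(4 + x))
K = -39 + I (K = (-(9 - sqrt(4 - 5)) - 5) - 25 = (-(9 - sqrt(-1)) - 5) - 25 = (-(9 - I) - 5) - 25 = ((-9 + I) - 5) - 25 = (-14 + I) - 25 = -39 + I ≈ -39.0 + 1.0*I)
62*(K - 143) = 62*((-39 + I) - 143) = 62*(-182 + I) = -11284 + 62*I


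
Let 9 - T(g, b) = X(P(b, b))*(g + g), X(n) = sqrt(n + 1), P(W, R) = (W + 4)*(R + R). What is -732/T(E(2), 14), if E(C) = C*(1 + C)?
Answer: 732/8071 + 976*sqrt(505)/8071 ≈ 2.8082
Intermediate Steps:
P(W, R) = 2*R*(4 + W) (P(W, R) = (4 + W)*(2*R) = 2*R*(4 + W))
X(n) = sqrt(1 + n)
T(g, b) = 9 - 2*g*sqrt(1 + 2*b*(4 + b)) (T(g, b) = 9 - sqrt(1 + 2*b*(4 + b))*(g + g) = 9 - sqrt(1 + 2*b*(4 + b))*2*g = 9 - 2*g*sqrt(1 + 2*b*(4 + b)))
-732/T(E(2), 14) = -732/(9 - 2*2*(1 + 2)*sqrt(1 + 2*14*(4 + 14))) = -732/(9 - 2*2*3*sqrt(1 + 2*14*18)) = -732/(9 - 2*6*sqrt(1 + 504)) = -732/(9 - 2*6*sqrt(505)) = -732/(9 - 12*sqrt(505))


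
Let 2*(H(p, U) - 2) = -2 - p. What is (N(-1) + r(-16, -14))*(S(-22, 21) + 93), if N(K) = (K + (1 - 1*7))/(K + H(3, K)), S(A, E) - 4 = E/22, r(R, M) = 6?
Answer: 34480/33 ≈ 1044.8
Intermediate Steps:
H(p, U) = 1 - p/2 (H(p, U) = 2 + (-2 - p)/2 = 2 + (-1 - p/2) = 1 - p/2)
S(A, E) = 4 + E/22
N(K) = (-6 + K)/(-1/2 + K) (N(K) = (K + (1 - 1*7))/(K + (1 - 1/2*3)) = (K + (1 - 7))/(K + (1 - 3/2)) = (K - 6)/(K - 1/2) = (-6 + K)/(-1/2 + K))
(N(-1) + r(-16, -14))*(S(-22, 21) + 93) = (2*(-6 - 1)/(-1 + 2*(-1)) + 6)*((4 + (1/22)*21) + 93) = (2*(-7)/(-1 - 2) + 6)*((4 + 21/22) + 93) = (2*(-7)/(-3) + 6)*(109/22 + 93) = (2*(-1/3)*(-7) + 6)*(2155/22) = (14/3 + 6)*(2155/22) = (32/3)*(2155/22) = 34480/33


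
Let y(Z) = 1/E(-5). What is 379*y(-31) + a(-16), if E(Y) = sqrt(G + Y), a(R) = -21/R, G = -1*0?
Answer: 21/16 - 379*I*sqrt(5)/5 ≈ 1.3125 - 169.49*I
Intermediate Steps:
G = 0
E(Y) = sqrt(Y) (E(Y) = sqrt(0 + Y) = sqrt(Y))
y(Z) = -I*sqrt(5)/5 (y(Z) = 1/(sqrt(-5)) = 1/(I*sqrt(5)) = -I*sqrt(5)/5)
379*y(-31) + a(-16) = 379*(-I*sqrt(5)/5) - 21/(-16) = -379*I*sqrt(5)/5 - 21*(-1/16) = -379*I*sqrt(5)/5 + 21/16 = 21/16 - 379*I*sqrt(5)/5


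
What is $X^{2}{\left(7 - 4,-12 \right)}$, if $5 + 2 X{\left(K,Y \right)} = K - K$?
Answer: $\frac{25}{4} \approx 6.25$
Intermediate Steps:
$X{\left(K,Y \right)} = - \frac{5}{2}$ ($X{\left(K,Y \right)} = - \frac{5}{2} + \frac{K - K}{2} = - \frac{5}{2} + \frac{1}{2} \cdot 0 = - \frac{5}{2} + 0 = - \frac{5}{2}$)
$X^{2}{\left(7 - 4,-12 \right)} = \left(- \frac{5}{2}\right)^{2} = \frac{25}{4}$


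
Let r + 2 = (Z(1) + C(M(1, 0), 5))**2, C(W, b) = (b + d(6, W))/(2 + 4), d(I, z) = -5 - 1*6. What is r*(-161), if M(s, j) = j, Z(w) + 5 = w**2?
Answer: -3703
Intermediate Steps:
Z(w) = -5 + w**2
d(I, z) = -11 (d(I, z) = -5 - 6 = -11)
C(W, b) = -11/6 + b/6 (C(W, b) = (b - 11)/(2 + 4) = (-11 + b)/6 = (-11 + b)*(1/6) = -11/6 + b/6)
r = 23 (r = -2 + ((-5 + 1**2) + (-11/6 + (1/6)*5))**2 = -2 + ((-5 + 1) + (-11/6 + 5/6))**2 = -2 + (-4 - 1)**2 = -2 + (-5)**2 = -2 + 25 = 23)
r*(-161) = 23*(-161) = -3703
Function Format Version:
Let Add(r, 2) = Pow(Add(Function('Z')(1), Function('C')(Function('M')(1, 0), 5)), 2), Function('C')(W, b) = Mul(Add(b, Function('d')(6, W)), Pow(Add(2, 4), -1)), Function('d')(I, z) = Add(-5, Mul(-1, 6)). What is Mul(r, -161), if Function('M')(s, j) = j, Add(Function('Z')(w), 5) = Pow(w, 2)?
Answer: -3703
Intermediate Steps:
Function('Z')(w) = Add(-5, Pow(w, 2))
Function('d')(I, z) = -11 (Function('d')(I, z) = Add(-5, -6) = -11)
Function('C')(W, b) = Add(Rational(-11, 6), Mul(Rational(1, 6), b)) (Function('C')(W, b) = Mul(Add(b, -11), Pow(Add(2, 4), -1)) = Mul(Add(-11, b), Pow(6, -1)) = Mul(Add(-11, b), Rational(1, 6)) = Add(Rational(-11, 6), Mul(Rational(1, 6), b)))
r = 23 (r = Add(-2, Pow(Add(Add(-5, Pow(1, 2)), Add(Rational(-11, 6), Mul(Rational(1, 6), 5))), 2)) = Add(-2, Pow(Add(Add(-5, 1), Add(Rational(-11, 6), Rational(5, 6))), 2)) = Add(-2, Pow(Add(-4, -1), 2)) = Add(-2, Pow(-5, 2)) = Add(-2, 25) = 23)
Mul(r, -161) = Mul(23, -161) = -3703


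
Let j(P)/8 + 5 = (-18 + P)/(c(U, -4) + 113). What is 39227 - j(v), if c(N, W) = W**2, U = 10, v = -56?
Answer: 5066035/129 ≈ 39272.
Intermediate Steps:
j(P) = -1768/43 + 8*P/129 (j(P) = -40 + 8*((-18 + P)/((-4)**2 + 113)) = -40 + 8*((-18 + P)/(16 + 113)) = -40 + 8*((-18 + P)/129) = -40 + 8*((-18 + P)*(1/129)) = -40 + 8*(-6/43 + P/129) = -40 + (-48/43 + 8*P/129) = -1768/43 + 8*P/129)
39227 - j(v) = 39227 - (-1768/43 + (8/129)*(-56)) = 39227 - (-1768/43 - 448/129) = 39227 - 1*(-5752/129) = 39227 + 5752/129 = 5066035/129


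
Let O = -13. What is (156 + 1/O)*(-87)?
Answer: -176349/13 ≈ -13565.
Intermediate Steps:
(156 + 1/O)*(-87) = (156 + 1/(-13))*(-87) = (156 - 1/13)*(-87) = (2027/13)*(-87) = -176349/13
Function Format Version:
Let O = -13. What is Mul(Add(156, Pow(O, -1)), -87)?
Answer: Rational(-176349, 13) ≈ -13565.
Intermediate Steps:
Mul(Add(156, Pow(O, -1)), -87) = Mul(Add(156, Pow(-13, -1)), -87) = Mul(Add(156, Rational(-1, 13)), -87) = Mul(Rational(2027, 13), -87) = Rational(-176349, 13)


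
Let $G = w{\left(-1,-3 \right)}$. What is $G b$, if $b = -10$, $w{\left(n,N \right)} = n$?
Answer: $10$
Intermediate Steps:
$G = -1$
$G b = \left(-1\right) \left(-10\right) = 10$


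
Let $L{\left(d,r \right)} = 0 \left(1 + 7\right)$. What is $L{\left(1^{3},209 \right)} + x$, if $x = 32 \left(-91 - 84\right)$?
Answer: $-5600$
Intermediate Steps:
$L{\left(d,r \right)} = 0$ ($L{\left(d,r \right)} = 0 \cdot 8 = 0$)
$x = -5600$ ($x = 32 \left(-175\right) = -5600$)
$L{\left(1^{3},209 \right)} + x = 0 - 5600 = -5600$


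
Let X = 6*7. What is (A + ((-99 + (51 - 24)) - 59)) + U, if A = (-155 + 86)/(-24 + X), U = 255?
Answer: 721/6 ≈ 120.17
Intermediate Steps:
X = 42
A = -23/6 (A = (-155 + 86)/(-24 + 42) = -69/18 = -69*1/18 = -23/6 ≈ -3.8333)
(A + ((-99 + (51 - 24)) - 59)) + U = (-23/6 + ((-99 + (51 - 24)) - 59)) + 255 = (-23/6 + ((-99 + 27) - 59)) + 255 = (-23/6 + (-72 - 59)) + 255 = (-23/6 - 131) + 255 = -809/6 + 255 = 721/6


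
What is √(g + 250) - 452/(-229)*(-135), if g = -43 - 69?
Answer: -61020/229 + √138 ≈ -254.72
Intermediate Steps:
g = -112
√(g + 250) - 452/(-229)*(-135) = √(-112 + 250) - 452/(-229)*(-135) = √138 - 452*(-1/229)*(-135) = √138 + (452/229)*(-135) = √138 - 61020/229 = -61020/229 + √138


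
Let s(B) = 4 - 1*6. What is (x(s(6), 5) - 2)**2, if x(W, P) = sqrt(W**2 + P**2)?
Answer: (2 - sqrt(29))**2 ≈ 11.459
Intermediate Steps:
s(B) = -2 (s(B) = 4 - 6 = -2)
x(W, P) = sqrt(P**2 + W**2)
(x(s(6), 5) - 2)**2 = (sqrt(5**2 + (-2)**2) - 2)**2 = (sqrt(25 + 4) - 2)**2 = (sqrt(29) - 2)**2 = (-2 + sqrt(29))**2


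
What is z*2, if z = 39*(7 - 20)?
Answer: -1014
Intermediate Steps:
z = -507 (z = 39*(-13) = -507)
z*2 = -507*2 = -1014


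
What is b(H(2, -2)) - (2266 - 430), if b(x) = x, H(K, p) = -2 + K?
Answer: -1836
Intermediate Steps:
b(H(2, -2)) - (2266 - 430) = (-2 + 2) - (2266 - 430) = 0 - 1*1836 = 0 - 1836 = -1836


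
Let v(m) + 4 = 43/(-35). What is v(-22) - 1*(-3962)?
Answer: 138487/35 ≈ 3956.8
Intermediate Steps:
v(m) = -183/35 (v(m) = -4 + 43/(-35) = -4 + 43*(-1/35) = -4 - 43/35 = -183/35)
v(-22) - 1*(-3962) = -183/35 - 1*(-3962) = -183/35 + 3962 = 138487/35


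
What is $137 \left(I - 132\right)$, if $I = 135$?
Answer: $411$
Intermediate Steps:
$137 \left(I - 132\right) = 137 \left(135 - 132\right) = 137 \cdot 3 = 411$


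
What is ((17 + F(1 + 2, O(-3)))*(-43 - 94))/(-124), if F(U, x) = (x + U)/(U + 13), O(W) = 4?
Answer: 1233/64 ≈ 19.266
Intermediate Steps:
F(U, x) = (U + x)/(13 + U)
((17 + F(1 + 2, O(-3)))*(-43 - 94))/(-124) = ((17 + ((1 + 2) + 4)/(13 + (1 + 2)))*(-43 - 94))/(-124) = ((17 + (3 + 4)/(13 + 3))*(-137))*(-1/124) = ((17 + 7/16)*(-137))*(-1/124) = ((279/16)*(-137))*(-1/124) = -38223/16*(-1/124) = 1233/64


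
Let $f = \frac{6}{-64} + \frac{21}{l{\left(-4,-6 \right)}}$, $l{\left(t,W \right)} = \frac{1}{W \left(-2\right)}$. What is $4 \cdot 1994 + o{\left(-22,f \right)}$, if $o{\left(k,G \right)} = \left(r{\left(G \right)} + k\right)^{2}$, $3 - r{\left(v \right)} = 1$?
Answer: $8376$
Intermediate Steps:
$l{\left(t,W \right)} = - \frac{1}{2 W}$ ($l{\left(t,W \right)} = \frac{1}{\left(-2\right) W} = - \frac{1}{2 W}$)
$r{\left(v \right)} = 2$ ($r{\left(v \right)} = 3 - 1 = 2$)
$f = \frac{8061}{32}$ ($f = \frac{6}{-64} + \frac{21}{\left(- \frac{1}{2}\right) \frac{1}{-6}} = 6 \left(- \frac{1}{64}\right) + \frac{21}{\left(- \frac{1}{2}\right) \left(- \frac{1}{6}\right)} = - \frac{3}{32} + 21 \frac{1}{\frac{1}{12}} = - \frac{3}{32} + 21 \cdot 12 = - \frac{3}{32} + 252 = \frac{8061}{32} \approx 251.91$)
$o{\left(k,G \right)} = \left(2 + k\right)^{2}$
$4 \cdot 1994 + o{\left(-22,f \right)} = 4 \cdot 1994 + \left(2 - 22\right)^{2} = 7976 + \left(-20\right)^{2} = 7976 + 400 = 8376$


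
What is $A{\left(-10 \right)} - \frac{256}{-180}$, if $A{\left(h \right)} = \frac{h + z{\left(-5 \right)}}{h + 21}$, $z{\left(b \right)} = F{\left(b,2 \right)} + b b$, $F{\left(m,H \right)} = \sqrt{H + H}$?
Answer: $\frac{1469}{495} \approx 2.9677$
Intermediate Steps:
$F{\left(m,H \right)} = \sqrt{2} \sqrt{H}$ ($F{\left(m,H \right)} = \sqrt{2 H} = \sqrt{2} \sqrt{H}$)
$z{\left(b \right)} = 2 + b^{2}$ ($z{\left(b \right)} = \sqrt{2} \sqrt{2} + b b = 2 + b^{2}$)
$A{\left(h \right)} = \frac{27 + h}{21 + h}$ ($A{\left(h \right)} = \frac{h + \left(2 + \left(-5\right)^{2}\right)}{h + 21} = \frac{h + \left(2 + 25\right)}{21 + h} = \frac{h + 27}{21 + h} = \frac{27 + h}{21 + h}$)
$A{\left(-10 \right)} - \frac{256}{-180} = \frac{27 - 10}{21 - 10} - \frac{256}{-180} = \frac{1}{11} \cdot 17 - - \frac{64}{45} = \frac{1}{11} \cdot 17 + \frac{64}{45} = \frac{17}{11} + \frac{64}{45} = \frac{1469}{495}$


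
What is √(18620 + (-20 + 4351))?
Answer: √22951 ≈ 151.50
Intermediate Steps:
√(18620 + (-20 + 4351)) = √(18620 + 4331) = √22951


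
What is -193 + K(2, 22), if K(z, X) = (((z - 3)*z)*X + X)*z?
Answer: -237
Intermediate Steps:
K(z, X) = z*(X + X*z*(-3 + z)) (K(z, X) = (((-3 + z)*z)*X + X)*z = ((z*(-3 + z))*X + X)*z = (X*z*(-3 + z) + X)*z = (X + X*z*(-3 + z))*z = z*(X + X*z*(-3 + z)))
-193 + K(2, 22) = -193 + 22*2*(1 + 2**2 - 3*2) = -193 + 22*2*(1 + 4 - 6) = -193 + 22*2*(-1) = -193 - 44 = -237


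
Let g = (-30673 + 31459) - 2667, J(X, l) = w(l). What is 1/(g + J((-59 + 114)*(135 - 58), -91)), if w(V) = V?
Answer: -1/1972 ≈ -0.00050710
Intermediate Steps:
J(X, l) = l
g = -1881 (g = 786 - 2667 = -1881)
1/(g + J((-59 + 114)*(135 - 58), -91)) = 1/(-1881 - 91) = 1/(-1972) = -1/1972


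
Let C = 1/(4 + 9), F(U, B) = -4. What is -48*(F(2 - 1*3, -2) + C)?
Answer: 2448/13 ≈ 188.31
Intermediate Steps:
C = 1/13 ≈ 0.076923
-48*(F(2 - 1*3, -2) + C) = -48*(-4 + 1/13) = -48*(-51)/13 = -4*(-612/13) = 2448/13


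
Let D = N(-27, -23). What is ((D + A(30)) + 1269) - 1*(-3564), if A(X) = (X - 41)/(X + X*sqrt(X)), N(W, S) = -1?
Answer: 4203851/870 - 11*sqrt(30)/870 ≈ 4831.9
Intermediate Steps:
D = -1
A(X) = (-41 + X)/(X + X**(3/2))
((D + A(30)) + 1269) - 1*(-3564) = ((-1 + (-41 + 30)/(30 + 30**(3/2))) + 1269) - 1*(-3564) = ((-1 - 11/(30 + 30*sqrt(30))) + 1269) + 3564 = (1268 - 11/(30 + 30*sqrt(30))) + 3564 = 4832 - 11/(30 + 30*sqrt(30))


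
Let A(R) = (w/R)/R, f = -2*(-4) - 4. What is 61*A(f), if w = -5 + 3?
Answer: -61/8 ≈ -7.6250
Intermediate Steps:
w = -2
f = 4 (f = 8 - 4 = 4)
A(R) = -2/R² (A(R) = (-2/R)/R = -2/R²)
61*A(f) = 61*(-2/4²) = 61*(-2*1/16) = 61*(-⅛) = -61/8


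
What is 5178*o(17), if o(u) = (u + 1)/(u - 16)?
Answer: 93204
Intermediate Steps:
o(u) = (1 + u)/(-16 + u)
5178*o(17) = 5178*((1 + 17)/(-16 + 17)) = 5178*(18/1) = 5178*(1*18) = 5178*18 = 93204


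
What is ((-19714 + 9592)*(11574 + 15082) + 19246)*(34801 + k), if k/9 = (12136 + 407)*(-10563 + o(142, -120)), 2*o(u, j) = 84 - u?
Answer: 322581603427118158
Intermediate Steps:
o(u, j) = 42 - u/2 (o(u, j) = (84 - u)/2 = 42 - u/2)
k = -1195699104 (k = 9*((12136 + 407)*(-10563 + (42 - 1/2*142))) = 9*(12543*(-10563 + (42 - 71))) = 9*(12543*(-10563 - 29)) = 9*(12543*(-10592)) = 9*(-132855456) = -1195699104)
((-19714 + 9592)*(11574 + 15082) + 19246)*(34801 + k) = ((-19714 + 9592)*(11574 + 15082) + 19246)*(34801 - 1195699104) = (-10122*26656 + 19246)*(-1195664303) = (-269812032 + 19246)*(-1195664303) = -269792786*(-1195664303) = 322581603427118158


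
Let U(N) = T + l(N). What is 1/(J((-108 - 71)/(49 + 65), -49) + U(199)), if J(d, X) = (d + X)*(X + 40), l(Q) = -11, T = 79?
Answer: 38/19879 ≈ 0.0019116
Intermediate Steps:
J(d, X) = (40 + X)*(X + d) (J(d, X) = (X + d)*(40 + X) = (40 + X)*(X + d))
U(N) = 68 (U(N) = 79 - 11 = 68)
1/(J((-108 - 71)/(49 + 65), -49) + U(199)) = 1/(((-49)² + 40*(-49) + 40*((-108 - 71)/(49 + 65)) - 49*(-108 - 71)/(49 + 65)) + 68) = 1/((2401 - 1960 + 40*(-179/114) - (-8771)/114) + 68) = 1/((2401 - 1960 + 40*(-179*1/114) - (-8771)/114) + 68) = 1/((2401 - 1960 + 40*(-179/114) - 49*(-179/114)) + 68) = 1/((2401 - 1960 - 3580/57 + 8771/114) + 68) = 1/(17295/38 + 68) = 1/(19879/38) = 38/19879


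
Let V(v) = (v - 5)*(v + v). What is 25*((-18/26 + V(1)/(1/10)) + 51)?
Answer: -9650/13 ≈ -742.31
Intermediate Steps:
V(v) = 2*v*(-5 + v) (V(v) = (-5 + v)*(2*v) = 2*v*(-5 + v))
25*((-18/26 + V(1)/(1/10)) + 51) = 25*((-18/26 + (2*1*(-5 + 1))/(1/10)) + 51) = 25*((-18*1/26 + (2*1*(-4))/(⅒)) + 51) = 25*((-9/13 - 8*10) + 51) = 25*((-9/13 - 80) + 51) = 25*(-1049/13 + 51) = 25*(-386/13) = -9650/13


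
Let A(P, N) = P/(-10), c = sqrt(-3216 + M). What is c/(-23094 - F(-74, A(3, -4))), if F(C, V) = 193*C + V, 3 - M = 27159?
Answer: -20*I*sqrt(7593)/88117 ≈ -0.019778*I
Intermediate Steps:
M = -27156 (M = 3 - 1*27159 = 3 - 27159 = -27156)
c = 2*I*sqrt(7593) (c = sqrt(-3216 - 27156) = sqrt(-30372) = 2*I*sqrt(7593) ≈ 174.28*I)
A(P, N) = -P/10 (A(P, N) = P*(-1/10) = -P/10)
F(C, V) = V + 193*C
c/(-23094 - F(-74, A(3, -4))) = (2*I*sqrt(7593))/(-23094 - (-1/10*3 + 193*(-74))) = (2*I*sqrt(7593))/(-23094 - (-3/10 - 14282)) = (2*I*sqrt(7593))/(-23094 - 1*(-142823/10)) = (2*I*sqrt(7593))/(-23094 + 142823/10) = (2*I*sqrt(7593))/(-88117/10) = (2*I*sqrt(7593))*(-10/88117) = -20*I*sqrt(7593)/88117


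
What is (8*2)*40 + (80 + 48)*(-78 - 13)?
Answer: -11008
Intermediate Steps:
(8*2)*40 + (80 + 48)*(-78 - 13) = 16*40 + 128*(-91) = 640 - 11648 = -11008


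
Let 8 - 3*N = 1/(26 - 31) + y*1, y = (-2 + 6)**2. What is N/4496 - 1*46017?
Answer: -1034462173/22480 ≈ -46017.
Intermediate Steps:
y = 16 (y = 4**2 = 16)
N = -13/5 (N = 8/3 - (1/(26 - 31) + 16*1)/3 = 8/3 - (1/(-5) + 16)/3 = 8/3 - (-1/5 + 16)/3 = 8/3 - 1/3*79/5 = 8/3 - 79/15 = -13/5 ≈ -2.6000)
N/4496 - 1*46017 = -13/5/4496 - 1*46017 = -13/5*1/4496 - 46017 = -13/22480 - 46017 = -1034462173/22480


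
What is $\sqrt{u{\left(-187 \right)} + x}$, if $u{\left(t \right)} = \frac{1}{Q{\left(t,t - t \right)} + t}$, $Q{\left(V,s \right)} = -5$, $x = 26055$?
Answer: $\frac{\sqrt{15007677}}{24} \approx 161.42$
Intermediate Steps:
$u{\left(t \right)} = \frac{1}{-5 + t}$
$\sqrt{u{\left(-187 \right)} + x} = \sqrt{\frac{1}{-5 - 187} + 26055} = \sqrt{\frac{1}{-192} + 26055} = \sqrt{- \frac{1}{192} + 26055} = \sqrt{\frac{5002559}{192}} = \frac{\sqrt{15007677}}{24}$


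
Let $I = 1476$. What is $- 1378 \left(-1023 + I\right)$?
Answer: $-624234$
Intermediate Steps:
$- 1378 \left(-1023 + I\right) = - 1378 \left(-1023 + 1476\right) = \left(-1378\right) 453 = -624234$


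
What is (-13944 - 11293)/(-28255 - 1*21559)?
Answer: 25237/49814 ≈ 0.50662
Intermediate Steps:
(-13944 - 11293)/(-28255 - 1*21559) = -25237/(-28255 - 21559) = -25237/(-49814) = -25237*(-1/49814) = 25237/49814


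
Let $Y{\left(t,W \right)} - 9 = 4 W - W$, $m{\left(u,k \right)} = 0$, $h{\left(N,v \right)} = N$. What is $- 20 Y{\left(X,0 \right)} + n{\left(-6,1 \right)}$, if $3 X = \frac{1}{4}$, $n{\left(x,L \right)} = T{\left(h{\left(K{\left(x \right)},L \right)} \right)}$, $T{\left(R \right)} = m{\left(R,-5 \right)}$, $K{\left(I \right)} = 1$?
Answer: $-180$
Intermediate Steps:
$T{\left(R \right)} = 0$
$n{\left(x,L \right)} = 0$
$X = \frac{1}{12}$ ($X = \frac{1}{3 \cdot 4} = \frac{1}{3} \cdot \frac{1}{4} = \frac{1}{12} \approx 0.083333$)
$Y{\left(t,W \right)} = 9 + 3 W$ ($Y{\left(t,W \right)} = 9 + \left(4 W - W\right) = 9 + 3 W$)
$- 20 Y{\left(X,0 \right)} + n{\left(-6,1 \right)} = - 20 \left(9 + 3 \cdot 0\right) + 0 = - 20 \left(9 + 0\right) + 0 = \left(-20\right) 9 + 0 = -180 + 0 = -180$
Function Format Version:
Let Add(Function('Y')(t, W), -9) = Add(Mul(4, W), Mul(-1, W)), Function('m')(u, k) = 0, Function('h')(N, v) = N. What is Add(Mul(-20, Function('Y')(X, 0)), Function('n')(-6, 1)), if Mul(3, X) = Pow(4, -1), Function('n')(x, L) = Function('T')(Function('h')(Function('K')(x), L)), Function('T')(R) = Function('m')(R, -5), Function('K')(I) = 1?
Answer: -180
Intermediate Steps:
Function('T')(R) = 0
Function('n')(x, L) = 0
X = Rational(1, 12) (X = Mul(Rational(1, 3), Pow(4, -1)) = Mul(Rational(1, 3), Rational(1, 4)) = Rational(1, 12) ≈ 0.083333)
Function('Y')(t, W) = Add(9, Mul(3, W)) (Function('Y')(t, W) = Add(9, Add(Mul(4, W), Mul(-1, W))) = Add(9, Mul(3, W)))
Add(Mul(-20, Function('Y')(X, 0)), Function('n')(-6, 1)) = Add(Mul(-20, Add(9, Mul(3, 0))), 0) = Add(Mul(-20, Add(9, 0)), 0) = Add(Mul(-20, 9), 0) = Add(-180, 0) = -180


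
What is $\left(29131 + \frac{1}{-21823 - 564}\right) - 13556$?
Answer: $\frac{348677524}{22387} \approx 15575.0$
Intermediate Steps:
$\left(29131 + \frac{1}{-21823 - 564}\right) - 13556 = \left(29131 + \frac{1}{-22387}\right) - 13556 = \left(29131 - \frac{1}{22387}\right) - 13556 = \frac{652155696}{22387} - 13556 = \frac{348677524}{22387}$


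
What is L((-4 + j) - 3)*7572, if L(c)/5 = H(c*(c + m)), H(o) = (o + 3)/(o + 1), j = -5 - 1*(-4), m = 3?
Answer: 1627980/41 ≈ 39707.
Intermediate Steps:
j = -1 (j = -5 + 4 = -1)
H(o) = (3 + o)/(1 + o)
L(c) = 5*(3 + c*(3 + c))/(1 + c*(3 + c)) (L(c) = 5*((3 + c*(c + 3))/(1 + c*(c + 3))) = 5*((3 + c*(3 + c))/(1 + c*(3 + c))) = 5*(3 + c*(3 + c))/(1 + c*(3 + c)))
L((-4 + j) - 3)*7572 = (5*(3 + ((-4 - 1) - 3)*(3 + ((-4 - 1) - 3)))/(1 + ((-4 - 1) - 3)*(3 + ((-4 - 1) - 3))))*7572 = (5*(3 + (-5 - 3)*(3 + (-5 - 3)))/(1 + (-5 - 3)*(3 + (-5 - 3))))*7572 = (5*(3 - 8*(3 - 8))/(1 - 8*(3 - 8)))*7572 = (5*(3 - 8*(-5))/(1 - 8*(-5)))*7572 = (5*(3 + 40)/(1 + 40))*7572 = (5*43/41)*7572 = (5*(1/41)*43)*7572 = (215/41)*7572 = 1627980/41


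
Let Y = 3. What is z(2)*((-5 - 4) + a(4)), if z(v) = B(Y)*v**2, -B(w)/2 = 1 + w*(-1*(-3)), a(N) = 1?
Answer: 640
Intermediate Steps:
B(w) = -2 - 6*w (B(w) = -2*(1 + w*(-1*(-3))) = -2*(1 + w*3) = -2*(1 + 3*w) = -2 - 6*w)
z(v) = -20*v**2 (z(v) = (-2 - 6*3)*v**2 = (-2 - 18)*v**2 = -20*v**2)
z(2)*((-5 - 4) + a(4)) = (-20*2**2)*((-5 - 4) + 1) = (-20*4)*(-9 + 1) = -80*(-8) = 640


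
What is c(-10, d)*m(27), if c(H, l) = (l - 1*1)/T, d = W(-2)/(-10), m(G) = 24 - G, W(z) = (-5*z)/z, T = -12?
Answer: -⅛ ≈ -0.12500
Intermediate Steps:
W(z) = -5
d = ½ (d = -5/(-10) = -5*(-⅒) = ½ ≈ 0.50000)
c(H, l) = 1/12 - l/12 (c(H, l) = (l - 1*1)/(-12) = (l - 1)*(-1/12) = (-1 + l)*(-1/12) = 1/12 - l/12)
c(-10, d)*m(27) = (1/12 - 1/12*½)*(24 - 1*27) = (1/12 - 1/24)*(24 - 27) = (1/24)*(-3) = -⅛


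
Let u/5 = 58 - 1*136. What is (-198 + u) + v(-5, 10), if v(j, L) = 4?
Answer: -584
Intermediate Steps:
u = -390 (u = 5*(58 - 1*136) = 5*(58 - 136) = 5*(-78) = -390)
(-198 + u) + v(-5, 10) = (-198 - 390) + 4 = -588 + 4 = -584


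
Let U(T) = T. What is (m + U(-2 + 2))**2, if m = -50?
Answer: 2500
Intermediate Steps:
(m + U(-2 + 2))**2 = (-50 + (-2 + 2))**2 = (-50 + 0)**2 = (-50)**2 = 2500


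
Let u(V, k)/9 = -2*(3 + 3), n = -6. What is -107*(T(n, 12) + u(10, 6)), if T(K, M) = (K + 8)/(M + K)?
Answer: 34561/3 ≈ 11520.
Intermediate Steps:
T(K, M) = (8 + K)/(K + M)
u(V, k) = -108 (u(V, k) = 9*(-2*(3 + 3)) = 9*(-2*6) = 9*(-12) = -108)
-107*(T(n, 12) + u(10, 6)) = -107*((8 - 6)/(-6 + 12) - 108) = -107*(2/6 - 108) = -107*((⅙)*2 - 108) = -107*(⅓ - 108) = -107*(-323/3) = 34561/3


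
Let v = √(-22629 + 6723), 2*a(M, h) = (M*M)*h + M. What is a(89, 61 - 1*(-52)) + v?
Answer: 447581 + I*√15906 ≈ 4.4758e+5 + 126.12*I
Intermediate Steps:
a(M, h) = M/2 + h*M²/2 (a(M, h) = ((M*M)*h + M)/2 = (M²*h + M)/2 = (h*M² + M)/2 = (M + h*M²)/2 = M/2 + h*M²/2)
v = I*√15906 (v = √(-15906) = I*√15906 ≈ 126.12*I)
a(89, 61 - 1*(-52)) + v = (½)*89*(1 + 89*(61 - 1*(-52))) + I*√15906 = (½)*89*(1 + 89*(61 + 52)) + I*√15906 = (½)*89*(1 + 89*113) + I*√15906 = (½)*89*(1 + 10057) + I*√15906 = (½)*89*10058 + I*√15906 = 447581 + I*√15906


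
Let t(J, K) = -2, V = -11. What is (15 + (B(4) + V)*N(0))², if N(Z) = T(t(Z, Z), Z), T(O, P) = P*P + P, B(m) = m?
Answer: 225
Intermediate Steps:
T(O, P) = P + P² (T(O, P) = P² + P = P + P²)
N(Z) = Z*(1 + Z)
(15 + (B(4) + V)*N(0))² = (15 + (4 - 11)*(0*(1 + 0)))² = (15 - 0)² = (15 - 7*0)² = (15 + 0)² = 15² = 225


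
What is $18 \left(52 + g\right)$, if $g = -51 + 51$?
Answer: $936$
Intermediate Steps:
$g = 0$
$18 \left(52 + g\right) = 18 \left(52 + 0\right) = 18 \cdot 52 = 936$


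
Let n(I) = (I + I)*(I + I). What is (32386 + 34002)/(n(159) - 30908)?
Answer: 16597/17554 ≈ 0.94548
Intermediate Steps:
n(I) = 4*I**2 (n(I) = (2*I)*(2*I) = 4*I**2)
(32386 + 34002)/(n(159) - 30908) = (32386 + 34002)/(4*159**2 - 30908) = 66388/(4*25281 - 30908) = 66388/(101124 - 30908) = 66388/70216 = 66388*(1/70216) = 16597/17554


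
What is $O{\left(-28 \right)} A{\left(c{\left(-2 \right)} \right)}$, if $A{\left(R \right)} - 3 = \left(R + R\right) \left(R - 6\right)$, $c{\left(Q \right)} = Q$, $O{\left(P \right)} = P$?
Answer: $-980$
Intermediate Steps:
$A{\left(R \right)} = 3 + 2 R \left(-6 + R\right)$ ($A{\left(R \right)} = 3 + \left(R + R\right) \left(R - 6\right) = 3 + 2 R \left(-6 + R\right)$)
$O{\left(-28 \right)} A{\left(c{\left(-2 \right)} \right)} = - 28 \left(3 - -24 + 2 \left(-2\right)^{2}\right) = - 28 \left(3 + 24 + 2 \cdot 4\right) = - 28 \left(3 + 24 + 8\right) = \left(-28\right) 35 = -980$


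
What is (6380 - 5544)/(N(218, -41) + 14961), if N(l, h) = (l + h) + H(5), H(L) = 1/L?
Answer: 380/6881 ≈ 0.055225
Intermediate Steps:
N(l, h) = ⅕ + h + l (N(l, h) = (l + h) + 1/5 = (h + l) + ⅕ = ⅕ + h + l)
(6380 - 5544)/(N(218, -41) + 14961) = (6380 - 5544)/((⅕ - 41 + 218) + 14961) = 836/(886/5 + 14961) = 836/(75691/5) = 836*(5/75691) = 380/6881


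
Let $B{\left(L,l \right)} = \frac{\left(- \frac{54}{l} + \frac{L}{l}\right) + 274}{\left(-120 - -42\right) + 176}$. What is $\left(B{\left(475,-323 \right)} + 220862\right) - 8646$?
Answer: $\frac{959653335}{4522} \approx 2.1222 \cdot 10^{5}$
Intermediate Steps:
$B{\left(L,l \right)} = \frac{137}{49} - \frac{27}{49 l} + \frac{L}{98 l}$ ($B{\left(L,l \right)} = \frac{274 - \frac{54}{l} + \frac{L}{l}}{\left(-120 + 42\right) + 176} = \frac{274 - \frac{54}{l} + \frac{L}{l}}{-78 + 176} = \frac{274 - \frac{54}{l} + \frac{L}{l}}{98} = \left(274 - \frac{54}{l} + \frac{L}{l}\right) \frac{1}{98} = \frac{137}{49} - \frac{27}{49 l} + \frac{L}{98 l}$)
$\left(B{\left(475,-323 \right)} + 220862\right) - 8646 = \left(\frac{-54 + 475 + 274 \left(-323\right)}{98 \left(-323\right)} + 220862\right) - 8646 = \left(\frac{1}{98} \left(- \frac{1}{323}\right) \left(-54 + 475 - 88502\right) + 220862\right) - 8646 = \left(\frac{1}{98} \left(- \frac{1}{323}\right) \left(-88081\right) + 220862\right) - 8646 = \left(\frac{12583}{4522} + 220862\right) - 8646 = \frac{998750547}{4522} - 8646 = \frac{959653335}{4522}$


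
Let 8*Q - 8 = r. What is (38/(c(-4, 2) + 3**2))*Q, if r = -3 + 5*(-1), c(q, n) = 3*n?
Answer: 0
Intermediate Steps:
r = -8 (r = -3 - 5 = -8)
Q = 0 (Q = 1 + (1/8)*(-8) = 1 - 1 = 0)
(38/(c(-4, 2) + 3**2))*Q = (38/(3*2 + 3**2))*0 = (38/(6 + 9))*0 = (38/15)*0 = 0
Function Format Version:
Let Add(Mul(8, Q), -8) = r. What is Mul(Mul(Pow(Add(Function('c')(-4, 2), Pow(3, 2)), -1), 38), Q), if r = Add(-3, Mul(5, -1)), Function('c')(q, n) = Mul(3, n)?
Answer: 0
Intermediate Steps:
r = -8 (r = Add(-3, -5) = -8)
Q = 0 (Q = Add(1, Mul(Rational(1, 8), -8)) = Add(1, -1) = 0)
Mul(Mul(Pow(Add(Function('c')(-4, 2), Pow(3, 2)), -1), 38), Q) = Mul(Mul(Pow(Add(Mul(3, 2), Pow(3, 2)), -1), 38), 0) = Mul(Mul(Pow(Add(6, 9), -1), 38), 0) = Mul(Mul(Pow(15, -1), 38), 0) = Mul(Mul(Rational(1, 15), 38), 0) = Mul(Rational(38, 15), 0) = 0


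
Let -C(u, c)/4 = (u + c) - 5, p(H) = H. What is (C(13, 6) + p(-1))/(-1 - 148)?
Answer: 57/149 ≈ 0.38255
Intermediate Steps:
C(u, c) = 20 - 4*c - 4*u (C(u, c) = -4*((u + c) - 5) = -4*((c + u) - 5) = -4*(-5 + c + u) = 20 - 4*c - 4*u)
(C(13, 6) + p(-1))/(-1 - 148) = ((20 - 4*6 - 4*13) - 1)/(-1 - 148) = ((20 - 24 - 52) - 1)/(-149) = (-56 - 1)*(-1/149) = -57*(-1/149) = 57/149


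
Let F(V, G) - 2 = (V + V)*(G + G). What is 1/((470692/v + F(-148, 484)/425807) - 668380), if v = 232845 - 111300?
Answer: -51754711815/34591648684763926 ≈ -1.4962e-6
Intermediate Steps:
F(V, G) = 2 + 4*G*V (F(V, G) = 2 + (V + V)*(G + G) = 2 + (2*V)*(2*G) = 2 + 4*G*V)
v = 121545
1/((470692/v + F(-148, 484)/425807) - 668380) = 1/((470692/121545 + (2 + 4*484*(-148))/425807) - 668380) = 1/((470692*(1/121545) + (2 - 286528)*(1/425807)) - 668380) = 1/((470692/121545 - 286526*1/425807) - 668380) = 1/((470692/121545 - 286526/425807) - 668380) = 1/(165598145774/51754711815 - 668380) = 1/(-34591648684763926/51754711815) = -51754711815/34591648684763926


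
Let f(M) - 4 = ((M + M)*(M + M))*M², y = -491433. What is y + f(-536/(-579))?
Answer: -55229668952351285/112386528081 ≈ -4.9143e+5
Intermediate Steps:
f(M) = 4 + 4*M⁴ (f(M) = 4 + ((M + M)*(M + M))*M² = 4 + ((2*M)*(2*M))*M² = 4 + (4*M²)*M² = 4 + 4*M⁴)
y + f(-536/(-579)) = -491433 + (4 + 4*(-536/(-579))⁴) = -491433 + (4 + 4*(-536*(-1/579))⁴) = -491433 + (4 + 4*(536/579)⁴) = -491433 + (4 + 4*(82538991616/112386528081)) = -491433 + (4 + 330155966464/112386528081) = -491433 + 779702078788/112386528081 = -55229668952351285/112386528081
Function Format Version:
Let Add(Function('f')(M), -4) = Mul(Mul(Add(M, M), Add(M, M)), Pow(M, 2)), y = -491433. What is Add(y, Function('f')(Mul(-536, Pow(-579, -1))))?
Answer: Rational(-55229668952351285, 112386528081) ≈ -4.9143e+5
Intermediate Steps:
Function('f')(M) = Add(4, Mul(4, Pow(M, 4))) (Function('f')(M) = Add(4, Mul(Mul(Add(M, M), Add(M, M)), Pow(M, 2))) = Add(4, Mul(Mul(Mul(2, M), Mul(2, M)), Pow(M, 2))) = Add(4, Mul(Mul(4, Pow(M, 2)), Pow(M, 2))) = Add(4, Mul(4, Pow(M, 4))))
Add(y, Function('f')(Mul(-536, Pow(-579, -1)))) = Add(-491433, Add(4, Mul(4, Pow(Mul(-536, Pow(-579, -1)), 4)))) = Add(-491433, Add(4, Mul(4, Pow(Mul(-536, Rational(-1, 579)), 4)))) = Add(-491433, Add(4, Mul(4, Pow(Rational(536, 579), 4)))) = Add(-491433, Add(4, Mul(4, Rational(82538991616, 112386528081)))) = Add(-491433, Add(4, Rational(330155966464, 112386528081))) = Add(-491433, Rational(779702078788, 112386528081)) = Rational(-55229668952351285, 112386528081)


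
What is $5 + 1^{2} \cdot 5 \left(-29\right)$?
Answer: $-140$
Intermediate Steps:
$5 + 1^{2} \cdot 5 \left(-29\right) = 5 + 1 \left(-145\right) = 5 - 145 = -140$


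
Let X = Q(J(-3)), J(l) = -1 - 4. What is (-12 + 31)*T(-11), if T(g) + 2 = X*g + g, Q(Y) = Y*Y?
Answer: -5472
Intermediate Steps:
J(l) = -5
Q(Y) = Y²
X = 25 (X = (-5)² = 25)
T(g) = -2 + 26*g (T(g) = -2 + (25*g + g) = -2 + 26*g)
(-12 + 31)*T(-11) = (-12 + 31)*(-2 + 26*(-11)) = 19*(-2 - 286) = 19*(-288) = -5472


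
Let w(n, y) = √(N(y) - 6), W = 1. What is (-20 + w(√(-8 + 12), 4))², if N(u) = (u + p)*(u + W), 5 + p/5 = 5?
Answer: (20 - √14)² ≈ 264.33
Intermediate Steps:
p = 0 (p = -25 + 5*5 = -25 + 25 = 0)
N(u) = u*(1 + u) (N(u) = (u + 0)*(u + 1) = u*(1 + u))
w(n, y) = √(-6 + y*(1 + y)) (w(n, y) = √(y*(1 + y) - 6) = √(-6 + y*(1 + y)))
(-20 + w(√(-8 + 12), 4))² = (-20 + √(-6 + 4 + 4²))² = (-20 + √(-6 + 4 + 16))² = (-20 + √14)²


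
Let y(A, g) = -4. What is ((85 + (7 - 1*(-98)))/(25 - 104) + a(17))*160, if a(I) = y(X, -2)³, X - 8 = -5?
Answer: -839360/79 ≈ -10625.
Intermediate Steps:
X = 3 (X = 8 - 5 = 3)
a(I) = -64 (a(I) = (-4)³ = -64)
((85 + (7 - 1*(-98)))/(25 - 104) + a(17))*160 = ((85 + (7 - 1*(-98)))/(25 - 104) - 64)*160 = ((85 + (7 + 98))/(-79) - 64)*160 = ((85 + 105)*(-1/79) - 64)*160 = (190*(-1/79) - 64)*160 = (-190/79 - 64)*160 = -5246/79*160 = -839360/79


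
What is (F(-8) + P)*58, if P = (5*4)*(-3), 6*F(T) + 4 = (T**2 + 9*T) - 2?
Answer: -10846/3 ≈ -3615.3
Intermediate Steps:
F(T) = -1 + T**2/6 + 3*T/2 (F(T) = -2/3 + ((T**2 + 9*T) - 2)/6 = -2/3 + (-2 + T**2 + 9*T)/6 = -2/3 + (-1/3 + T**2/6 + 3*T/2) = -1 + T**2/6 + 3*T/2)
P = -60 (P = 20*(-3) = -60)
(F(-8) + P)*58 = ((-1 + (1/6)*(-8)**2 + (3/2)*(-8)) - 60)*58 = ((-1 + (1/6)*64 - 12) - 60)*58 = ((-1 + 32/3 - 12) - 60)*58 = (-7/3 - 60)*58 = -187/3*58 = -10846/3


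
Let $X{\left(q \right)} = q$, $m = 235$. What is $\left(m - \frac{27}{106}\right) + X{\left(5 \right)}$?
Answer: $\frac{25413}{106} \approx 239.75$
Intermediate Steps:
$\left(m - \frac{27}{106}\right) + X{\left(5 \right)} = \left(235 - \frac{27}{106}\right) + 5 = \frac{24883}{106} + 5 = \frac{25413}{106}$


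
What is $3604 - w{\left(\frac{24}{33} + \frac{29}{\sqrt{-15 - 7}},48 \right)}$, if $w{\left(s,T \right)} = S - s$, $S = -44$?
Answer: $\frac{40136}{11} - \frac{29 i \sqrt{22}}{22} \approx 3648.7 - 6.1828 i$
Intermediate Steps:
$w{\left(s,T \right)} = -44 - s$
$3604 - w{\left(\frac{24}{33} + \frac{29}{\sqrt{-15 - 7}},48 \right)} = 3604 - \left(-44 - \left(\frac{24}{33} + \frac{29}{\sqrt{-15 - 7}}\right)\right) = 3604 - \left(-44 - \left(24 \cdot \frac{1}{33} + \frac{29}{\sqrt{-22}}\right)\right) = 3604 - \left(-44 - \left(\frac{8}{11} + \frac{29}{i \sqrt{22}}\right)\right) = 3604 - \left(-44 - \left(\frac{8}{11} + 29 \left(- \frac{i \sqrt{22}}{22}\right)\right)\right) = 3604 - \left(-44 - \left(\frac{8}{11} - \frac{29 i \sqrt{22}}{22}\right)\right) = 3604 - \left(- \frac{492}{11} + \frac{29 i \sqrt{22}}{22}\right) = 3604 + \left(\frac{492}{11} - \frac{29 i \sqrt{22}}{22}\right) = \frac{40136}{11} - \frac{29 i \sqrt{22}}{22}$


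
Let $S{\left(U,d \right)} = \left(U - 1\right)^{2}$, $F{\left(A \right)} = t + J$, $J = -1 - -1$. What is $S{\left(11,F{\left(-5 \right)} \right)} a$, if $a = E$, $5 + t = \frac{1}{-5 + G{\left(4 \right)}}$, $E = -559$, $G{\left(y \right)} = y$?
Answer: $-55900$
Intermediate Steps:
$t = -6$ ($t = -5 + \frac{1}{-5 + 4} = -5 + \frac{1}{-1} = -5 - 1 = -6$)
$J = 0$ ($J = -1 + 1 = 0$)
$a = -559$
$F{\left(A \right)} = -6$ ($F{\left(A \right)} = -6 + 0 = -6$)
$S{\left(U,d \right)} = \left(-1 + U\right)^{2}$
$S{\left(11,F{\left(-5 \right)} \right)} a = \left(-1 + 11\right)^{2} \left(-559\right) = 10^{2} \left(-559\right) = 100 \left(-559\right) = -55900$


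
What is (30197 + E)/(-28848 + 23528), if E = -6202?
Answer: -4799/1064 ≈ -4.5103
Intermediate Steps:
(30197 + E)/(-28848 + 23528) = (30197 - 6202)/(-28848 + 23528) = 23995/(-5320) = 23995*(-1/5320) = -4799/1064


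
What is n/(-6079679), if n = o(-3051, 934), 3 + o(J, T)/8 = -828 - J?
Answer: -17760/6079679 ≈ -0.0029212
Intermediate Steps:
o(J, T) = -6648 - 8*J (o(J, T) = -24 + 8*(-828 - J) = -24 + (-6624 - 8*J) = -6648 - 8*J)
n = 17760 (n = -6648 - 8*(-3051) = -6648 + 24408 = 17760)
n/(-6079679) = 17760/(-6079679) = 17760*(-1/6079679) = -17760/6079679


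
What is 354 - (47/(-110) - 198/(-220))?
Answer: 19444/55 ≈ 353.53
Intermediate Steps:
354 - (47/(-110) - 198/(-220)) = 354 - (47*(-1/110) - 198*(-1/220)) = 354 - (-47/110 + 9/10) = 354 - 1*26/55 = 354 - 26/55 = 19444/55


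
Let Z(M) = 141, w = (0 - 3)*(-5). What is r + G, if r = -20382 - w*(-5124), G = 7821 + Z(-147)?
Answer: 64440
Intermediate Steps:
w = 15 (w = -3*(-5) = 15)
G = 7962 (G = 7821 + 141 = 7962)
r = 56478 (r = -20382 - 15*(-5124) = -20382 - 1*(-76860) = -20382 + 76860 = 56478)
r + G = 56478 + 7962 = 64440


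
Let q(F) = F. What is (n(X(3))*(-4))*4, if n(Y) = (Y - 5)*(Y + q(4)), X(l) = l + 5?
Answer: -576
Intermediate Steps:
X(l) = 5 + l
n(Y) = (-5 + Y)*(4 + Y) (n(Y) = (Y - 5)*(Y + 4) = (-5 + Y)*(4 + Y))
(n(X(3))*(-4))*4 = ((-20 + (5 + 3)**2 - (5 + 3))*(-4))*4 = ((-20 + 8**2 - 1*8)*(-4))*4 = ((-20 + 64 - 8)*(-4))*4 = (36*(-4))*4 = -144*4 = -576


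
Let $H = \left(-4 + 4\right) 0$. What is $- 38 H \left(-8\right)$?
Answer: $0$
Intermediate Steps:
$H = 0$ ($H = 0 \cdot 0 = 0$)
$- 38 H \left(-8\right) = \left(-38\right) 0 \left(-8\right) = 0 \left(-8\right) = 0$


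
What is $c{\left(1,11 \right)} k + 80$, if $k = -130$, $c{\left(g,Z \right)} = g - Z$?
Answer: $1380$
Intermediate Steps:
$c{\left(1,11 \right)} k + 80 = \left(1 - 11\right) \left(-130\right) + 80 = \left(-10\right) \left(-130\right) + 80 = 1300 + 80 = 1380$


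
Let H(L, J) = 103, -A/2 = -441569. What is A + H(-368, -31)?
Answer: 883241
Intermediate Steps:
A = 883138 (A = -2*(-441569) = 883138)
A + H(-368, -31) = 883138 + 103 = 883241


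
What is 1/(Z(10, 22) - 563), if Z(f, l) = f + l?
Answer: -1/531 ≈ -0.0018832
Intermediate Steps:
1/(Z(10, 22) - 563) = 1/((10 + 22) - 563) = 1/(32 - 563) = 1/(-531) = -1/531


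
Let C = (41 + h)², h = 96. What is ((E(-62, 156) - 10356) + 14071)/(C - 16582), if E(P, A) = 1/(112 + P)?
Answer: 20639/12150 ≈ 1.6987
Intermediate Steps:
C = 18769 (C = (41 + 96)² = 137² = 18769)
((E(-62, 156) - 10356) + 14071)/(C - 16582) = ((1/(112 - 62) - 10356) + 14071)/(18769 - 16582) = ((1/50 - 10356) + 14071)/2187 = ((1/50 - 10356) + 14071)*(1/2187) = (-517799/50 + 14071)*(1/2187) = (185751/50)*(1/2187) = 20639/12150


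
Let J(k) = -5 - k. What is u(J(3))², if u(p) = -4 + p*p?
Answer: 3600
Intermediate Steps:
u(p) = -4 + p²
u(J(3))² = (-4 + (-5 - 1*3)²)² = (-4 + (-5 - 3)²)² = (-4 + (-8)²)² = (-4 + 64)² = 60² = 3600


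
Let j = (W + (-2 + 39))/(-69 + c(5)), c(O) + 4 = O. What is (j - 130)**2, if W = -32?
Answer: 78234025/4624 ≈ 16919.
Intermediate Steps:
c(O) = -4 + O
j = -5/68 (j = (-32 + (-2 + 39))/(-69 + (-4 + 5)) = (-32 + 37)/(-69 + 1) = 5/(-68) = 5*(-1/68) = -5/68 ≈ -0.073529)
(j - 130)**2 = (-5/68 - 130)**2 = (-8845/68)**2 = 78234025/4624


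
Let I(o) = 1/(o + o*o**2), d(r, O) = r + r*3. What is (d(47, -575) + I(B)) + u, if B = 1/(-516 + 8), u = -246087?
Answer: -63589021947/258065 ≈ -2.4641e+5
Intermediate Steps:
d(r, O) = 4*r (d(r, O) = r + 3*r = 4*r)
B = -1/508 (B = 1/(-508) = -1/508 ≈ -0.0019685)
I(o) = 1/(o + o**3)
(d(47, -575) + I(B)) + u = (4*47 + 1/(-1/508 + (-1/508)**3)) - 246087 = (188 + 1/(-1/508 - 1/131096512)) - 246087 = (188 + 1/(-258065/131096512)) - 246087 = (188 - 131096512/258065) - 246087 = -82580292/258065 - 246087 = -63589021947/258065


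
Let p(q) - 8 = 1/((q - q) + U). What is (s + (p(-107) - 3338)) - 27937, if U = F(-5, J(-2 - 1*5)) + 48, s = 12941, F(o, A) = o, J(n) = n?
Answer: -788017/43 ≈ -18326.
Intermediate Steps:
U = 43 (U = -5 + 48 = 43)
p(q) = 345/43 (p(q) = 8 + 1/((q - q) + 43) = 8 + 1/(0 + 43) = 8 + 1/43 = 345/43)
(s + (p(-107) - 3338)) - 27937 = (12941 + (345/43 - 3338)) - 27937 = (12941 - 143189/43) - 27937 = 413274/43 - 27937 = -788017/43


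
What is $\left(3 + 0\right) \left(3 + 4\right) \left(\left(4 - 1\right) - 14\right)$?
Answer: $-231$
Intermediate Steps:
$\left(3 + 0\right) \left(3 + 4\right) \left(\left(4 - 1\right) - 14\right) = 3 \cdot 7 \left(\left(4 - 1\right) - 14\right) = 21 \left(3 - 14\right) = 21 \left(-11\right) = -231$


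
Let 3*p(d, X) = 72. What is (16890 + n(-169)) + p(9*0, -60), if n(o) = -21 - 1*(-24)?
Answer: 16917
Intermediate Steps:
p(d, X) = 24 (p(d, X) = (1/3)*72 = 24)
n(o) = 3 (n(o) = -21 + 24 = 3)
(16890 + n(-169)) + p(9*0, -60) = (16890 + 3) + 24 = 16893 + 24 = 16917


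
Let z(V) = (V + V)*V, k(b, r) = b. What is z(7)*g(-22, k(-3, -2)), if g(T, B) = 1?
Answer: 98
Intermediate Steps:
z(V) = 2*V**2 (z(V) = (2*V)*V = 2*V**2)
z(7)*g(-22, k(-3, -2)) = (2*7**2)*1 = (2*49)*1 = 98*1 = 98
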